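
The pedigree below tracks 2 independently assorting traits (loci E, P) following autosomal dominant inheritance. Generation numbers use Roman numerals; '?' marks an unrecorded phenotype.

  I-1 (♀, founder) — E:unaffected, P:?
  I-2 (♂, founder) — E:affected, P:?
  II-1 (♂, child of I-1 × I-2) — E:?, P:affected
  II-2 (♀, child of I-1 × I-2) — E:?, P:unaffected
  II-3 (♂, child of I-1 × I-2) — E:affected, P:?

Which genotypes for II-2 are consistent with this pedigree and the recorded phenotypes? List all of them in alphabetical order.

II-2 ∈ {Ee pp, ee pp}

E/I-1 un ·: ee
E/I-2 aff ·: Ee|EE
E/II-1 ? I-1×I-2: ee|Ee
E/II-2 ? I-1×I-2: ee|Ee
E/II-3 aff I-1×I-2: Ee
⇒ E over [I-1,I-2,II-1,II-2,II-3]: 5 consistent
P/I-1 ? ·: pp|Pp
P/I-2 ? ·: pp|Pp
P/II-1 aff I-1×I-2: Pp|PP
P/II-2 un I-1×I-2: pp
P/II-3 ? I-1×I-2: pp|Pp|PP
⇒ P over [I-1,I-2,II-1,II-2,II-3]: 10 consistent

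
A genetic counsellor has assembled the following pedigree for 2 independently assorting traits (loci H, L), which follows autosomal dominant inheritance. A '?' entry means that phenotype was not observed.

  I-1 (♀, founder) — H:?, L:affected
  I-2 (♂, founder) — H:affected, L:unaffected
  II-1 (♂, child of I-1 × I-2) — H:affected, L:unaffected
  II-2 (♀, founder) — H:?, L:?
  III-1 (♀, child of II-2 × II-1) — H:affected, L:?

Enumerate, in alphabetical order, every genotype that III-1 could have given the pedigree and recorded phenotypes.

H/I-1 ? ·: hh|Hh|HH
H/I-2 aff ·: Hh|HH
H/II-1 aff I-1×I-2: Hh|HH
H/II-2 ? ·: hh|Hh|HH
H/III-1 aff II-2×II-1: Hh|HH
⇒ H over [I-1,I-2,II-1,II-2,III-1]: 41 consistent
L/I-1 aff ·: Ll
L/I-2 un ·: ll
L/II-1 un I-1×I-2: ll
L/II-2 ? ·: ll|Ll|LL
L/III-1 ? II-2×II-1: ll|Ll
⇒ L over [I-1,I-2,II-1,II-2,III-1]: 4 consistent

III-1 ∈ {HH Ll, HH ll, Hh Ll, Hh ll}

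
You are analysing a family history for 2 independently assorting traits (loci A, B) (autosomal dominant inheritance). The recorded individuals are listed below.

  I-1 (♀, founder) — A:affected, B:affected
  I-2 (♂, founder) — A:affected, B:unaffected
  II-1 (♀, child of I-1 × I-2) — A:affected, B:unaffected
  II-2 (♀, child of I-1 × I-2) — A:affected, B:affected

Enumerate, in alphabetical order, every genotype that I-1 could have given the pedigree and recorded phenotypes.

I-1 ∈ {AA Bb, Aa Bb}

A/I-1 aff ·: Aa|AA
A/I-2 aff ·: Aa|AA
A/II-1 aff I-1×I-2: Aa|AA
A/II-2 aff I-1×I-2: Aa|AA
⇒ A over [I-1,I-2,II-1,II-2]: 13 consistent
B/I-1 aff ·: Bb
B/I-2 un ·: bb
B/II-1 un I-1×I-2: bb
B/II-2 aff I-1×I-2: Bb
⇒ B over [I-1,I-2,II-1,II-2]: 1 consistent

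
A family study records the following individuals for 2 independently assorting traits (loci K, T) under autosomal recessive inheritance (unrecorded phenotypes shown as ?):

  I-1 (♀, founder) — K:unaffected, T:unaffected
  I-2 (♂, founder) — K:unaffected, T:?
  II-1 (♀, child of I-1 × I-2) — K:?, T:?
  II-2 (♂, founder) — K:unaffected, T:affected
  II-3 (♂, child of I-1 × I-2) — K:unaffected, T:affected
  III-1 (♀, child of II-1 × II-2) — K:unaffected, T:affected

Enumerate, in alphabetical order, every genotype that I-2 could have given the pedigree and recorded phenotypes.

I-2 ∈ {KK Tt, KK tt, Kk Tt, Kk tt}

K/I-1 un ·: KK|Kk
K/I-2 un ·: KK|Kk
K/II-1 ? I-1×I-2: KK|Kk|kk
K/II-2 un ·: KK|Kk
K/II-3 un I-1×I-2: KK|Kk
K/III-1 un II-1×II-2: KK|Kk
⇒ K over [I-1,I-2,II-1,II-2,II-3,III-1]: 49 consistent
T/I-1 un ·: Tt
T/I-2 ? ·: Tt|tt
T/II-1 ? I-1×I-2: Tt|tt
T/II-2 aff ·: tt
T/II-3 aff I-1×I-2: tt
T/III-1 aff II-1×II-2: tt
⇒ T over [I-1,I-2,II-1,II-2,II-3,III-1]: 4 consistent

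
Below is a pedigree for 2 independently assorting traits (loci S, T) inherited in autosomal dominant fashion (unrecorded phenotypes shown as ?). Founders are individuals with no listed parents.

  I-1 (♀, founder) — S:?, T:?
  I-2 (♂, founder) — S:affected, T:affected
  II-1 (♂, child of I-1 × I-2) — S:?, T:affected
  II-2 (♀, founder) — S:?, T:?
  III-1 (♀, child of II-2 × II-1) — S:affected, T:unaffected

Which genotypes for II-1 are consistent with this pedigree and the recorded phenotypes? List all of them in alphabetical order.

II-1 ∈ {SS Tt, Ss Tt, ss Tt}

S/I-1 ? ·: ss|Ss|SS
S/I-2 aff ·: Ss|SS
S/II-1 ? I-1×I-2: ss|Ss|SS
S/II-2 ? ·: ss|Ss|SS
S/III-1 aff II-2×II-1: Ss|SS
⇒ S over [I-1,I-2,II-1,II-2,III-1]: 45 consistent
T/I-1 ? ·: tt|Tt|TT
T/I-2 aff ·: Tt|TT
T/II-1 aff I-1×I-2: Tt
T/II-2 ? ·: tt|Tt
T/III-1 un II-2×II-1: tt
⇒ T over [I-1,I-2,II-1,II-2,III-1]: 10 consistent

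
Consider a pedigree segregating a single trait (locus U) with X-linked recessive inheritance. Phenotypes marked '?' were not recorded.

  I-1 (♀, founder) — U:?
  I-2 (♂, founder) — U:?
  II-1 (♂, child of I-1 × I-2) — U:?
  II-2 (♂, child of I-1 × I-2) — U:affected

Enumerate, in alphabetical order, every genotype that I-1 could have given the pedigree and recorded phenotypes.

U/I-1 ? ·: X^UX^u|X^uX^u
U/I-2 ? ·: X^UY|X^uY
U/II-1 ? I-1×I-2: X^UY|X^uY
U/II-2 aff I-1×I-2: X^uY
⇒ U over [I-1,I-2,II-1,II-2]: 6 consistent

I-1 ∈ {X^UX^u, X^uX^u}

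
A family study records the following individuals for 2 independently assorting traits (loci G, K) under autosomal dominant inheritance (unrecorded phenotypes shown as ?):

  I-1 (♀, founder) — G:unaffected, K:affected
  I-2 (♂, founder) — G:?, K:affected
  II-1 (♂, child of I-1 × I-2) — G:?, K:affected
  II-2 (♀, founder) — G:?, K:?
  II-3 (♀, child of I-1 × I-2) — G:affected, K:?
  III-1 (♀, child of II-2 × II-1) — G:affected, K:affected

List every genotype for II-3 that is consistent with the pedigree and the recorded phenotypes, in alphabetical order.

II-3 ∈ {Gg KK, Gg Kk, Gg kk}

G/I-1 un ·: gg
G/I-2 ? ·: Gg|GG
G/II-1 ? I-1×I-2: gg|Gg
G/II-2 ? ·: gg|Gg|GG
G/II-3 aff I-1×I-2: Gg
G/III-1 aff II-2×II-1: Gg|GG
⇒ G over [I-1,I-2,II-1,II-2,II-3,III-1]: 12 consistent
K/I-1 aff ·: Kk|KK
K/I-2 aff ·: Kk|KK
K/II-1 aff I-1×I-2: Kk|KK
K/II-2 ? ·: kk|Kk|KK
K/II-3 ? I-1×I-2: kk|Kk|KK
K/III-1 aff II-2×II-1: Kk|KK
⇒ K over [I-1,I-2,II-1,II-2,II-3,III-1]: 67 consistent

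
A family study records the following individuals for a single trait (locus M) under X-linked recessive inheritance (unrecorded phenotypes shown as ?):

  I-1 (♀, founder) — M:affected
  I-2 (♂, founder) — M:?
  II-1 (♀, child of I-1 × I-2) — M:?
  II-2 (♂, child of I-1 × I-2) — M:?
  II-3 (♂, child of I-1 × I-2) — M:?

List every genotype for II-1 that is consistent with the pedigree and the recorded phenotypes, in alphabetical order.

II-1 ∈ {X^MX^m, X^mX^m}

M/I-1 aff ·: X^mX^m
M/I-2 ? ·: X^MY|X^mY
M/II-1 ? I-1×I-2: X^MX^m|X^mX^m
M/II-2 ? I-1×I-2: X^mY
M/II-3 ? I-1×I-2: X^mY
⇒ M over [I-1,I-2,II-1,II-2,II-3]: 2 consistent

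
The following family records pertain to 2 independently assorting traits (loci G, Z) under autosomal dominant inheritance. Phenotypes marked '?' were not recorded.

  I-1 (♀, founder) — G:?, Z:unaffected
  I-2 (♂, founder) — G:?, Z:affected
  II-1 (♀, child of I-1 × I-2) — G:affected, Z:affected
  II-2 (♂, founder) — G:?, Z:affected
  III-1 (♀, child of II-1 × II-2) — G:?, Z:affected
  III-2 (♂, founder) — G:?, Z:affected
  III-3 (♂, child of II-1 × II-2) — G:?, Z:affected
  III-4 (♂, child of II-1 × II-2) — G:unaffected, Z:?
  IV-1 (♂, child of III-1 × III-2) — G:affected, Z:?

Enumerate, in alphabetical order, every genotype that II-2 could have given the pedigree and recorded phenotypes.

G/I-1 ? ·: gg|Gg|GG
G/I-2 ? ·: gg|Gg|GG
G/II-1 aff I-1×I-2: Gg
G/II-2 ? ·: gg|Gg
G/III-1 ? II-1×II-2: gg|Gg|GG
G/III-2 ? ·: gg|Gg|GG
G/III-3 ? II-1×II-2: gg|Gg|GG
G/III-4 un II-1×II-2: gg
G/IV-1 aff III-1×III-2: Gg|GG
⇒ G over [I-1,I-2,II-1,II-2,III-1,III-2,III-3,III-4,IV-1]: 329 consistent
Z/I-1 un ·: zz
Z/I-2 aff ·: Zz|ZZ
Z/II-1 aff I-1×I-2: Zz
Z/II-2 aff ·: Zz|ZZ
Z/III-1 aff II-1×II-2: Zz|ZZ
Z/III-2 aff ·: Zz|ZZ
Z/III-3 aff II-1×II-2: Zz|ZZ
Z/III-4 ? II-1×II-2: zz|Zz|ZZ
Z/IV-1 ? III-1×III-2: zz|Zz|ZZ
⇒ Z over [I-1,I-2,II-1,II-2,III-1,III-2,III-3,III-4,IV-1]: 160 consistent

II-2 ∈ {Gg ZZ, Gg Zz, gg ZZ, gg Zz}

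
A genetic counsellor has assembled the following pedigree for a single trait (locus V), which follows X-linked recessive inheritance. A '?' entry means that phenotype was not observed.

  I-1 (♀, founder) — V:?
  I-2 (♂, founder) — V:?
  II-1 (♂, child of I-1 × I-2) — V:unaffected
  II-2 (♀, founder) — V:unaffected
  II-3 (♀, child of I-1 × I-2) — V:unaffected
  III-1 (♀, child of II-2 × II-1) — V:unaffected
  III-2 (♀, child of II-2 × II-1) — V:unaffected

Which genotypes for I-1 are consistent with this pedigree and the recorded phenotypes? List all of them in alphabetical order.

V/I-1 ? ·: X^VX^V|X^VX^v
V/I-2 ? ·: X^VY|X^vY
V/II-1 un I-1×I-2: X^VY
V/II-2 un ·: X^VX^V|X^VX^v
V/II-3 un I-1×I-2: X^VX^V|X^VX^v
V/III-1 un II-2×II-1: X^VX^V|X^VX^v
V/III-2 un II-2×II-1: X^VX^V|X^VX^v
⇒ V over [I-1,I-2,II-1,II-2,II-3,III-1,III-2]: 25 consistent

I-1 ∈ {X^VX^V, X^VX^v}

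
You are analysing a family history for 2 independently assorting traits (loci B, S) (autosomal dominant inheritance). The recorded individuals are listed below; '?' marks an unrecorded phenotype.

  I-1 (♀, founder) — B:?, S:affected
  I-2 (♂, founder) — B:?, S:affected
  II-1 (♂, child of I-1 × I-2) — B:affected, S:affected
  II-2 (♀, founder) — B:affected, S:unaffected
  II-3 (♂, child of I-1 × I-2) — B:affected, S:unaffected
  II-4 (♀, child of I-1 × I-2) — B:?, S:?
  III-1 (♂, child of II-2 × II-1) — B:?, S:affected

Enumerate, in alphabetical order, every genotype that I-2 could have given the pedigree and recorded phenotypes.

B/I-1 ? ·: bb|Bb|BB
B/I-2 ? ·: bb|Bb|BB
B/II-1 aff I-1×I-2: Bb|BB
B/II-2 aff ·: Bb|BB
B/II-3 aff I-1×I-2: Bb|BB
B/II-4 ? I-1×I-2: bb|Bb|BB
B/III-1 ? II-2×II-1: bb|Bb|BB
⇒ B over [I-1,I-2,II-1,II-2,II-3,II-4,III-1]: 145 consistent
S/I-1 aff ·: Ss
S/I-2 aff ·: Ss
S/II-1 aff I-1×I-2: Ss|SS
S/II-2 un ·: ss
S/II-3 un I-1×I-2: ss
S/II-4 ? I-1×I-2: ss|Ss|SS
S/III-1 aff II-2×II-1: Ss
⇒ S over [I-1,I-2,II-1,II-2,II-3,II-4,III-1]: 6 consistent

I-2 ∈ {BB Ss, Bb Ss, bb Ss}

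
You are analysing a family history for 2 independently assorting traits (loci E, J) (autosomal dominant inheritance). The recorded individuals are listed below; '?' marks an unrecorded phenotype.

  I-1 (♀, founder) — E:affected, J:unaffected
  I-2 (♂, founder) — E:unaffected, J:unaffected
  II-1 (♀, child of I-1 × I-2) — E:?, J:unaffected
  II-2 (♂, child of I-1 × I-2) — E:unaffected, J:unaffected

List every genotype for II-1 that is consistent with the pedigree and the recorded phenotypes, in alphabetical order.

II-1 ∈ {Ee jj, ee jj}

E/I-1 aff ·: Ee
E/I-2 un ·: ee
E/II-1 ? I-1×I-2: ee|Ee
E/II-2 un I-1×I-2: ee
⇒ E over [I-1,I-2,II-1,II-2]: 2 consistent
J/I-1 un ·: jj
J/I-2 un ·: jj
J/II-1 un I-1×I-2: jj
J/II-2 un I-1×I-2: jj
⇒ J over [I-1,I-2,II-1,II-2]: 1 consistent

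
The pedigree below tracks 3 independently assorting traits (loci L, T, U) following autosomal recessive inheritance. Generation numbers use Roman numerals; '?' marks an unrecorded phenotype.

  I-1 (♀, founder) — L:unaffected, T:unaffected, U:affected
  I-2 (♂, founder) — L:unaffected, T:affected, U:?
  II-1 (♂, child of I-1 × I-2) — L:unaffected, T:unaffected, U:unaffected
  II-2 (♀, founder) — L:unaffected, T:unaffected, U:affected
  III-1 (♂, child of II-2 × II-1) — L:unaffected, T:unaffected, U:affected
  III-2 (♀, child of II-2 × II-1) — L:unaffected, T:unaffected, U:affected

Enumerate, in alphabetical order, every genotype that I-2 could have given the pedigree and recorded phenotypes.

L/I-1 un ·: LL|Ll
L/I-2 un ·: LL|Ll
L/II-1 un I-1×I-2: LL|Ll
L/II-2 un ·: LL|Ll
L/III-1 un II-2×II-1: LL|Ll
L/III-2 un II-2×II-1: LL|Ll
⇒ L over [I-1,I-2,II-1,II-2,III-1,III-2]: 44 consistent
T/I-1 un ·: TT|Tt
T/I-2 aff ·: tt
T/II-1 un I-1×I-2: Tt
T/II-2 un ·: TT|Tt
T/III-1 un II-2×II-1: TT|Tt
T/III-2 un II-2×II-1: TT|Tt
⇒ T over [I-1,I-2,II-1,II-2,III-1,III-2]: 16 consistent
U/I-1 aff ·: uu
U/I-2 ? ·: UU|Uu
U/II-1 un I-1×I-2: Uu
U/II-2 aff ·: uu
U/III-1 aff II-2×II-1: uu
U/III-2 aff II-2×II-1: uu
⇒ U over [I-1,I-2,II-1,II-2,III-1,III-2]: 2 consistent

I-2 ∈ {LL tt UU, LL tt Uu, Ll tt UU, Ll tt Uu}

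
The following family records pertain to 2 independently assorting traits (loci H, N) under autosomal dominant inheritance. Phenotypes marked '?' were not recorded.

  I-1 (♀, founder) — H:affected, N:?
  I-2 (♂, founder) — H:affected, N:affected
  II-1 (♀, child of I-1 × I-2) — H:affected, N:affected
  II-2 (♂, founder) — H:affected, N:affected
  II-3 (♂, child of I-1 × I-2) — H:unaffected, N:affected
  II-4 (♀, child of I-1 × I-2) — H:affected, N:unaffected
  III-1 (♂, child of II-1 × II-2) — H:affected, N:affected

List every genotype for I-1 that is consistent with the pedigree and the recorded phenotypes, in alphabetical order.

I-1 ∈ {Hh Nn, Hh nn}

H/I-1 aff ·: Hh
H/I-2 aff ·: Hh
H/II-1 aff I-1×I-2: Hh|HH
H/II-2 aff ·: Hh|HH
H/II-3 un I-1×I-2: hh
H/II-4 aff I-1×I-2: Hh|HH
H/III-1 aff II-1×II-2: Hh|HH
⇒ H over [I-1,I-2,II-1,II-2,II-3,II-4,III-1]: 14 consistent
N/I-1 ? ·: nn|Nn
N/I-2 aff ·: Nn
N/II-1 aff I-1×I-2: Nn|NN
N/II-2 aff ·: Nn|NN
N/II-3 aff I-1×I-2: Nn|NN
N/II-4 un I-1×I-2: nn
N/III-1 aff II-1×II-2: Nn|NN
⇒ N over [I-1,I-2,II-1,II-2,II-3,II-4,III-1]: 18 consistent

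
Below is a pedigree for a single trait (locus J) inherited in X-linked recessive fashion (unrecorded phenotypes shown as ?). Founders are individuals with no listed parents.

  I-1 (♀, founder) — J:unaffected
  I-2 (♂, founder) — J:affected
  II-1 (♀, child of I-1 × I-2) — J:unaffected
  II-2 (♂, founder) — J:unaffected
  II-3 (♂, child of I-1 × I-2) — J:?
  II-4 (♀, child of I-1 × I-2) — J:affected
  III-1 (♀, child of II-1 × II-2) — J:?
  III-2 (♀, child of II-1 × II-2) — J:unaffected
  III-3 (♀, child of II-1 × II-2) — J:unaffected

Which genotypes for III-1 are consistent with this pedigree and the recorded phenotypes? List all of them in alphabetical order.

III-1 ∈ {X^JX^J, X^JX^j}

J/I-1 un ·: X^JX^j
J/I-2 aff ·: X^jY
J/II-1 un I-1×I-2: X^JX^j
J/II-2 un ·: X^JY
J/II-3 ? I-1×I-2: X^JY|X^jY
J/II-4 aff I-1×I-2: X^jX^j
J/III-1 ? II-1×II-2: X^JX^J|X^JX^j
J/III-2 un II-1×II-2: X^JX^J|X^JX^j
J/III-3 un II-1×II-2: X^JX^J|X^JX^j
⇒ J over [I-1,I-2,II-1,II-2,II-3,II-4,III-1,III-2,III-3]: 16 consistent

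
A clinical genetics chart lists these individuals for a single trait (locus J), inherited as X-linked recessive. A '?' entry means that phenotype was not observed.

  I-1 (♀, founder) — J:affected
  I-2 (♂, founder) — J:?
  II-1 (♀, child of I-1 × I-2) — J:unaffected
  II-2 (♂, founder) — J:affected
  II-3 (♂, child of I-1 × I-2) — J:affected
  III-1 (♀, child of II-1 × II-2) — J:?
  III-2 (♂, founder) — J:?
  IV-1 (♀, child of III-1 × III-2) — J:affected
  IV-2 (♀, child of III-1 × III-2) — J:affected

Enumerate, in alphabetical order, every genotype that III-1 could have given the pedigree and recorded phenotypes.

III-1 ∈ {X^JX^j, X^jX^j}

J/I-1 aff ·: X^jX^j
J/I-2 ? ·: X^JY
J/II-1 un I-1×I-2: X^JX^j
J/II-2 aff ·: X^jY
J/II-3 aff I-1×I-2: X^jY
J/III-1 ? II-1×II-2: X^JX^j|X^jX^j
J/III-2 ? ·: X^jY
J/IV-1 aff III-1×III-2: X^jX^j
J/IV-2 aff III-1×III-2: X^jX^j
⇒ J over [I-1,I-2,II-1,II-2,II-3,III-1,III-2,IV-1,IV-2]: 2 consistent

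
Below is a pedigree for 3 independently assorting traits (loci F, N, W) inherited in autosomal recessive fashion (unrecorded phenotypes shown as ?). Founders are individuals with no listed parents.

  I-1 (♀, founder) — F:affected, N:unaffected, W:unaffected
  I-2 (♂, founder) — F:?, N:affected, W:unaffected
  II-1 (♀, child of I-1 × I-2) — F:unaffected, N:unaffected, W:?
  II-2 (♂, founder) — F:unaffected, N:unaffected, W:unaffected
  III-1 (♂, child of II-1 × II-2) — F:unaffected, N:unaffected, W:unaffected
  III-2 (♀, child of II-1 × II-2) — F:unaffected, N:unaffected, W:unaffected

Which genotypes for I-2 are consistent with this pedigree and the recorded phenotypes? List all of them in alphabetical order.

I-2 ∈ {FF nn WW, FF nn Ww, Ff nn WW, Ff nn Ww}

F/I-1 aff ·: ff
F/I-2 ? ·: FF|Ff
F/II-1 un I-1×I-2: Ff
F/II-2 un ·: FF|Ff
F/III-1 un II-1×II-2: FF|Ff
F/III-2 un II-1×II-2: FF|Ff
⇒ F over [I-1,I-2,II-1,II-2,III-1,III-2]: 16 consistent
N/I-1 un ·: NN|Nn
N/I-2 aff ·: nn
N/II-1 un I-1×I-2: Nn
N/II-2 un ·: NN|Nn
N/III-1 un II-1×II-2: NN|Nn
N/III-2 un II-1×II-2: NN|Nn
⇒ N over [I-1,I-2,II-1,II-2,III-1,III-2]: 16 consistent
W/I-1 un ·: WW|Ww
W/I-2 un ·: WW|Ww
W/II-1 ? I-1×I-2: WW|Ww|ww
W/II-2 un ·: WW|Ww
W/III-1 un II-1×II-2: WW|Ww
W/III-2 un II-1×II-2: WW|Ww
⇒ W over [I-1,I-2,II-1,II-2,III-1,III-2]: 46 consistent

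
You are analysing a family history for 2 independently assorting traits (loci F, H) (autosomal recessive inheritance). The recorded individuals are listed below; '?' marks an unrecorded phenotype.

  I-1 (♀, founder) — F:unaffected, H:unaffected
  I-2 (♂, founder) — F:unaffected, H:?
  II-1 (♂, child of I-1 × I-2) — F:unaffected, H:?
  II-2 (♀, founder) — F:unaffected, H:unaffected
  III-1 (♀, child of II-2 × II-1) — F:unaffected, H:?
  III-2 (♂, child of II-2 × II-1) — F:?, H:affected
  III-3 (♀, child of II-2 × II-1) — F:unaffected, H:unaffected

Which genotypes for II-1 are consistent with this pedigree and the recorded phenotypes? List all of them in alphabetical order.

F/I-1 un ·: FF|Ff
F/I-2 un ·: FF|Ff
F/II-1 un I-1×I-2: FF|Ff
F/II-2 un ·: FF|Ff
F/III-1 un II-2×II-1: FF|Ff
F/III-2 ? II-2×II-1: FF|Ff|ff
F/III-3 un II-2×II-1: FF|Ff
⇒ F over [I-1,I-2,II-1,II-2,III-1,III-2,III-3]: 96 consistent
H/I-1 un ·: HH|Hh
H/I-2 ? ·: HH|Hh|hh
H/II-1 ? I-1×I-2: Hh|hh
H/II-2 un ·: Hh
H/III-1 ? II-2×II-1: HH|Hh|hh
H/III-2 aff II-2×II-1: hh
H/III-3 un II-2×II-1: HH|Hh
⇒ H over [I-1,I-2,II-1,II-2,III-1,III-2,III-3]: 34 consistent

II-1 ∈ {FF Hh, FF hh, Ff Hh, Ff hh}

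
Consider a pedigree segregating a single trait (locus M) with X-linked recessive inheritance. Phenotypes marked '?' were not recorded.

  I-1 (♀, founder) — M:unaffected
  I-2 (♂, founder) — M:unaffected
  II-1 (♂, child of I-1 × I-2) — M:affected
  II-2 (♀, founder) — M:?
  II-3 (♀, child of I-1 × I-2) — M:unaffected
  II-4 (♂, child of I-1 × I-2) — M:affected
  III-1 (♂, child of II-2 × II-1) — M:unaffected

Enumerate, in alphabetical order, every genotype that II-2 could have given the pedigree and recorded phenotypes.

M/I-1 un ·: X^MX^m
M/I-2 un ·: X^MY
M/II-1 aff I-1×I-2: X^mY
M/II-2 ? ·: X^MX^M|X^MX^m
M/II-3 un I-1×I-2: X^MX^M|X^MX^m
M/II-4 aff I-1×I-2: X^mY
M/III-1 un II-2×II-1: X^MY
⇒ M over [I-1,I-2,II-1,II-2,II-3,II-4,III-1]: 4 consistent

II-2 ∈ {X^MX^M, X^MX^m}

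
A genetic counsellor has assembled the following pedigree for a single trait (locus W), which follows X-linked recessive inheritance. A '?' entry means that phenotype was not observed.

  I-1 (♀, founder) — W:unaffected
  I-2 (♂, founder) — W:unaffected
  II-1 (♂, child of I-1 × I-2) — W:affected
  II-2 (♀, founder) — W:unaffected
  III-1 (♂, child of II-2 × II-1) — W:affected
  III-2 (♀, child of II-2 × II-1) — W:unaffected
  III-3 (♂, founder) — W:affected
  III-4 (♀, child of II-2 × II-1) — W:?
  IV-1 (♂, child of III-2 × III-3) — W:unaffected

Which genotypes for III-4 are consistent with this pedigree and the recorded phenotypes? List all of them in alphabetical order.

III-4 ∈ {X^WX^w, X^wX^w}

W/I-1 un ·: X^WX^w
W/I-2 un ·: X^WY
W/II-1 aff I-1×I-2: X^wY
W/II-2 un ·: X^WX^w
W/III-1 aff II-2×II-1: X^wY
W/III-2 un II-2×II-1: X^WX^w
W/III-3 aff ·: X^wY
W/III-4 ? II-2×II-1: X^WX^w|X^wX^w
W/IV-1 un III-2×III-3: X^WY
⇒ W over [I-1,I-2,II-1,II-2,III-1,III-2,III-3,III-4,IV-1]: 2 consistent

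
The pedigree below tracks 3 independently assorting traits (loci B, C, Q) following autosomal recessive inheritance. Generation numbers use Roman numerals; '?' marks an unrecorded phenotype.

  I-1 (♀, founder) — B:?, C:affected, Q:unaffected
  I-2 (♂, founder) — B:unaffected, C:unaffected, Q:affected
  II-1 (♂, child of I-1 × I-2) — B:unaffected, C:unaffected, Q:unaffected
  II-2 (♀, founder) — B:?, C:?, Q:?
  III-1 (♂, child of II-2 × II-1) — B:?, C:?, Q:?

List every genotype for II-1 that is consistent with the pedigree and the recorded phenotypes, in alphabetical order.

II-1 ∈ {BB Cc Qq, Bb Cc Qq}

B/I-1 ? ·: BB|Bb|bb
B/I-2 un ·: BB|Bb
B/II-1 un I-1×I-2: BB|Bb
B/II-2 ? ·: BB|Bb|bb
B/III-1 ? II-2×II-1: BB|Bb|bb
⇒ B over [I-1,I-2,II-1,II-2,III-1]: 51 consistent
C/I-1 aff ·: cc
C/I-2 un ·: CC|Cc
C/II-1 un I-1×I-2: Cc
C/II-2 ? ·: CC|Cc|cc
C/III-1 ? II-2×II-1: CC|Cc|cc
⇒ C over [I-1,I-2,II-1,II-2,III-1]: 14 consistent
Q/I-1 un ·: QQ|Qq
Q/I-2 aff ·: qq
Q/II-1 un I-1×I-2: Qq
Q/II-2 ? ·: QQ|Qq|qq
Q/III-1 ? II-2×II-1: QQ|Qq|qq
⇒ Q over [I-1,I-2,II-1,II-2,III-1]: 14 consistent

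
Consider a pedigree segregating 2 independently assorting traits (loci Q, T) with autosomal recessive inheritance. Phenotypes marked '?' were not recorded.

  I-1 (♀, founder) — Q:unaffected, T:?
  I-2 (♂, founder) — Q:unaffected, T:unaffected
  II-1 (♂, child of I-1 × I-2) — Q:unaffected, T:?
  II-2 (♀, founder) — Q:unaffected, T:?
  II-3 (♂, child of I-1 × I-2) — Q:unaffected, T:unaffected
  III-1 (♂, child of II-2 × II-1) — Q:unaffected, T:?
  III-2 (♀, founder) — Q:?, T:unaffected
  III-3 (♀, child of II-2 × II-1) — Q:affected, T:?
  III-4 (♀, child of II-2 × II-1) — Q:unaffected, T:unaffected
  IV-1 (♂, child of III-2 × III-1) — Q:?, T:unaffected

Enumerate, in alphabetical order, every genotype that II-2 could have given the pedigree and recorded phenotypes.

II-2 ∈ {Qq TT, Qq Tt, Qq tt}

Q/I-1 un ·: QQ|Qq
Q/I-2 un ·: QQ|Qq
Q/II-1 un I-1×I-2: Qq
Q/II-2 un ·: Qq
Q/II-3 un I-1×I-2: QQ|Qq
Q/III-1 un II-2×II-1: QQ|Qq
Q/III-2 ? ·: QQ|Qq|qq
Q/III-3 aff II-2×II-1: qq
Q/III-4 un II-2×II-1: QQ|Qq
Q/IV-1 ? III-2×III-1: QQ|Qq|qq
⇒ Q over [I-1,I-2,II-1,II-2,II-3,III-1,III-2,III-3,III-4,IV-1]: 132 consistent
T/I-1 ? ·: TT|Tt|tt
T/I-2 un ·: TT|Tt
T/II-1 ? I-1×I-2: TT|Tt|tt
T/II-2 ? ·: TT|Tt|tt
T/II-3 un I-1×I-2: TT|Tt
T/III-1 ? II-2×II-1: TT|Tt|tt
T/III-2 un ·: TT|Tt
T/III-3 ? II-2×II-1: TT|Tt|tt
T/III-4 un II-2×II-1: TT|Tt
T/IV-1 un III-2×III-1: TT|Tt
⇒ T over [I-1,I-2,II-1,II-2,II-3,III-1,III-2,III-3,III-4,IV-1]: 1045 consistent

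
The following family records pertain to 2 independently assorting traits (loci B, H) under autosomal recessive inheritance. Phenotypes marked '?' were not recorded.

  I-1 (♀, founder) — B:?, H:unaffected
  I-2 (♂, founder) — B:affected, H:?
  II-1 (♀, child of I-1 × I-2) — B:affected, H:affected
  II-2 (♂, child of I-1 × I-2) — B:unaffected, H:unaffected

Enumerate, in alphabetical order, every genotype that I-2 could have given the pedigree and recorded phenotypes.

I-2 ∈ {bb Hh, bb hh}

B/I-1 ? ·: Bb
B/I-2 aff ·: bb
B/II-1 aff I-1×I-2: bb
B/II-2 un I-1×I-2: Bb
⇒ B over [I-1,I-2,II-1,II-2]: 1 consistent
H/I-1 un ·: Hh
H/I-2 ? ·: Hh|hh
H/II-1 aff I-1×I-2: hh
H/II-2 un I-1×I-2: HH|Hh
⇒ H over [I-1,I-2,II-1,II-2]: 3 consistent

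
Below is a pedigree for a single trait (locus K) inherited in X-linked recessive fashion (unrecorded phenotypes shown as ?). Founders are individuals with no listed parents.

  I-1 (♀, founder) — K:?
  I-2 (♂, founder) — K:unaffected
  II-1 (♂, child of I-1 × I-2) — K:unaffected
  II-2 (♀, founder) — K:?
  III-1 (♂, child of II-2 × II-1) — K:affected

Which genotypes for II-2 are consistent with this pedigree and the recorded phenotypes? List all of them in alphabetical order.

II-2 ∈ {X^KX^k, X^kX^k}

K/I-1 ? ·: X^KX^K|X^KX^k
K/I-2 un ·: X^KY
K/II-1 un I-1×I-2: X^KY
K/II-2 ? ·: X^KX^k|X^kX^k
K/III-1 aff II-2×II-1: X^kY
⇒ K over [I-1,I-2,II-1,II-2,III-1]: 4 consistent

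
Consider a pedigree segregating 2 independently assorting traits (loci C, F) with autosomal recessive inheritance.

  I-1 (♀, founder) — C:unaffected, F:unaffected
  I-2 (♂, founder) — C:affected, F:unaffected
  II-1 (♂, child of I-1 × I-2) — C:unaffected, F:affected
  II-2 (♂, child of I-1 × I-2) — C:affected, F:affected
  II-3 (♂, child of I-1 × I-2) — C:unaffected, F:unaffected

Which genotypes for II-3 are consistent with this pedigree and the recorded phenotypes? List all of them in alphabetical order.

C/I-1 un ·: Cc
C/I-2 aff ·: cc
C/II-1 un I-1×I-2: Cc
C/II-2 aff I-1×I-2: cc
C/II-3 un I-1×I-2: Cc
⇒ C over [I-1,I-2,II-1,II-2,II-3]: 1 consistent
F/I-1 un ·: Ff
F/I-2 un ·: Ff
F/II-1 aff I-1×I-2: ff
F/II-2 aff I-1×I-2: ff
F/II-3 un I-1×I-2: FF|Ff
⇒ F over [I-1,I-2,II-1,II-2,II-3]: 2 consistent

II-3 ∈ {Cc FF, Cc Ff}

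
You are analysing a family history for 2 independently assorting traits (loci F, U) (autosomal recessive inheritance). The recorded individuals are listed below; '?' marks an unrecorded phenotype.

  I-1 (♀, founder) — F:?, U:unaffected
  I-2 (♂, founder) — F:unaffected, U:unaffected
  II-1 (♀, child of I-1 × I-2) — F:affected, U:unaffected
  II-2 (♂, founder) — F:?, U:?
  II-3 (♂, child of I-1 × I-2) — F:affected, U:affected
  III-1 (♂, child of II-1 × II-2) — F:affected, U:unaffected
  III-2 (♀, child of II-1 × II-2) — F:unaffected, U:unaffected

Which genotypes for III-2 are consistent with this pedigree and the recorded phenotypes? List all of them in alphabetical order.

F/I-1 ? ·: Ff|ff
F/I-2 un ·: Ff
F/II-1 aff I-1×I-2: ff
F/II-2 ? ·: Ff
F/II-3 aff I-1×I-2: ff
F/III-1 aff II-1×II-2: ff
F/III-2 un II-1×II-2: Ff
⇒ F over [I-1,I-2,II-1,II-2,II-3,III-1,III-2]: 2 consistent
U/I-1 un ·: Uu
U/I-2 un ·: Uu
U/II-1 un I-1×I-2: UU|Uu
U/II-2 ? ·: UU|Uu|uu
U/II-3 aff I-1×I-2: uu
U/III-1 un II-1×II-2: UU|Uu
U/III-2 un II-1×II-2: UU|Uu
⇒ U over [I-1,I-2,II-1,II-2,II-3,III-1,III-2]: 15 consistent

III-2 ∈ {Ff UU, Ff Uu}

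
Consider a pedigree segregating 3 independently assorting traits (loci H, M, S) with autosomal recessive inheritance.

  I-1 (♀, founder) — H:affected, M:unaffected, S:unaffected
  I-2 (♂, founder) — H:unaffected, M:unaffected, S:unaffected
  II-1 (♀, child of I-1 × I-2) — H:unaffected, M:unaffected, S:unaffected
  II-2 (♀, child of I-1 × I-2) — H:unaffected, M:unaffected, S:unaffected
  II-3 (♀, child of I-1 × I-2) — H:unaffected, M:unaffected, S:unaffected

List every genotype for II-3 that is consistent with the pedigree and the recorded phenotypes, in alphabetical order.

H/I-1 aff ·: hh
H/I-2 un ·: HH|Hh
H/II-1 un I-1×I-2: Hh
H/II-2 un I-1×I-2: Hh
H/II-3 un I-1×I-2: Hh
⇒ H over [I-1,I-2,II-1,II-2,II-3]: 2 consistent
M/I-1 un ·: MM|Mm
M/I-2 un ·: MM|Mm
M/II-1 un I-1×I-2: MM|Mm
M/II-2 un I-1×I-2: MM|Mm
M/II-3 un I-1×I-2: MM|Mm
⇒ M over [I-1,I-2,II-1,II-2,II-3]: 25 consistent
S/I-1 un ·: SS|Ss
S/I-2 un ·: SS|Ss
S/II-1 un I-1×I-2: SS|Ss
S/II-2 un I-1×I-2: SS|Ss
S/II-3 un I-1×I-2: SS|Ss
⇒ S over [I-1,I-2,II-1,II-2,II-3]: 25 consistent

II-3 ∈ {Hh MM SS, Hh MM Ss, Hh Mm SS, Hh Mm Ss}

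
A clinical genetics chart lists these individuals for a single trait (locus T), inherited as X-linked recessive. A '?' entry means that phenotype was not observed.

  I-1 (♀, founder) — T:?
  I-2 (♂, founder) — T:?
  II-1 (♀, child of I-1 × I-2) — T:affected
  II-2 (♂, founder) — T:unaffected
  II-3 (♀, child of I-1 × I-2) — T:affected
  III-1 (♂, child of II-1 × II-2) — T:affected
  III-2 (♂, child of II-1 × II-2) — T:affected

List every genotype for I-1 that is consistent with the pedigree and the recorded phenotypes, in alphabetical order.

I-1 ∈ {X^TX^t, X^tX^t}

T/I-1 ? ·: X^TX^t|X^tX^t
T/I-2 ? ·: X^tY
T/II-1 aff I-1×I-2: X^tX^t
T/II-2 un ·: X^TY
T/II-3 aff I-1×I-2: X^tX^t
T/III-1 aff II-1×II-2: X^tY
T/III-2 aff II-1×II-2: X^tY
⇒ T over [I-1,I-2,II-1,II-2,II-3,III-1,III-2]: 2 consistent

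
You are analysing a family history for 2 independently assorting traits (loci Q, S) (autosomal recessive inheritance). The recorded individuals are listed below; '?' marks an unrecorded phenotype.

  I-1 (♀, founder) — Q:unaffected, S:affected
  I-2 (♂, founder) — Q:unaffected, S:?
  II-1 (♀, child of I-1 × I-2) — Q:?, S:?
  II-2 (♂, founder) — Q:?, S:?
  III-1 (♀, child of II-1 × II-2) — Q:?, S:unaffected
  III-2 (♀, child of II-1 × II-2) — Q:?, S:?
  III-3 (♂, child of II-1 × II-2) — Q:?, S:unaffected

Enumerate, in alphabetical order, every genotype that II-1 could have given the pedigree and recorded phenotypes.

Q/I-1 un ·: QQ|Qq
Q/I-2 un ·: QQ|Qq
Q/II-1 ? I-1×I-2: QQ|Qq|qq
Q/II-2 ? ·: QQ|Qq|qq
Q/III-1 ? II-1×II-2: QQ|Qq|qq
Q/III-2 ? II-1×II-2: QQ|Qq|qq
Q/III-3 ? II-1×II-2: QQ|Qq|qq
⇒ Q over [I-1,I-2,II-1,II-2,III-1,III-2,III-3]: 179 consistent
S/I-1 aff ·: ss
S/I-2 ? ·: SS|Ss|ss
S/II-1 ? I-1×I-2: Ss|ss
S/II-2 ? ·: SS|Ss|ss
S/III-1 un II-1×II-2: SS|Ss
S/III-2 ? II-1×II-2: SS|Ss|ss
S/III-3 un II-1×II-2: SS|Ss
⇒ S over [I-1,I-2,II-1,II-2,III-1,III-2,III-3]: 50 consistent

II-1 ∈ {QQ Ss, QQ ss, Qq Ss, Qq ss, qq Ss, qq ss}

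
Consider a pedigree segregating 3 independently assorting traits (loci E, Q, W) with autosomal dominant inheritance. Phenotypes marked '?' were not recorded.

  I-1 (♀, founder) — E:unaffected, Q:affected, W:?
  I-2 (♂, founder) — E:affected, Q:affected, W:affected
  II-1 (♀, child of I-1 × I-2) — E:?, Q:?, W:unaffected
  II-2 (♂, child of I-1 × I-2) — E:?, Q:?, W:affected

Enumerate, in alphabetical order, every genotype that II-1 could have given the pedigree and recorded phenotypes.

E/I-1 un ·: ee
E/I-2 aff ·: Ee|EE
E/II-1 ? I-1×I-2: ee|Ee
E/II-2 ? I-1×I-2: ee|Ee
⇒ E over [I-1,I-2,II-1,II-2]: 5 consistent
Q/I-1 aff ·: Qq|QQ
Q/I-2 aff ·: Qq|QQ
Q/II-1 ? I-1×I-2: qq|Qq|QQ
Q/II-2 ? I-1×I-2: qq|Qq|QQ
⇒ Q over [I-1,I-2,II-1,II-2]: 18 consistent
W/I-1 ? ·: ww|Ww
W/I-2 aff ·: Ww
W/II-1 un I-1×I-2: ww
W/II-2 aff I-1×I-2: Ww|WW
⇒ W over [I-1,I-2,II-1,II-2]: 3 consistent

II-1 ∈ {Ee QQ ww, Ee Qq ww, Ee qq ww, ee QQ ww, ee Qq ww, ee qq ww}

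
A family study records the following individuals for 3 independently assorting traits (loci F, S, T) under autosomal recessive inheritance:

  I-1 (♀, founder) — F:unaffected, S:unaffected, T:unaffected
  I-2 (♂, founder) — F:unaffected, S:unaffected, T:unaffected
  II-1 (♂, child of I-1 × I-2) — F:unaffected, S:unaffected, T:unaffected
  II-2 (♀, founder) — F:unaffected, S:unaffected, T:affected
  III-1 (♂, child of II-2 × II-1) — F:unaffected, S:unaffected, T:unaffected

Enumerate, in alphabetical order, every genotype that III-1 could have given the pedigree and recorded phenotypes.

III-1 ∈ {FF SS Tt, FF Ss Tt, Ff SS Tt, Ff Ss Tt}

F/I-1 un ·: FF|Ff
F/I-2 un ·: FF|Ff
F/II-1 un I-1×I-2: FF|Ff
F/II-2 un ·: FF|Ff
F/III-1 un II-2×II-1: FF|Ff
⇒ F over [I-1,I-2,II-1,II-2,III-1]: 24 consistent
S/I-1 un ·: SS|Ss
S/I-2 un ·: SS|Ss
S/II-1 un I-1×I-2: SS|Ss
S/II-2 un ·: SS|Ss
S/III-1 un II-2×II-1: SS|Ss
⇒ S over [I-1,I-2,II-1,II-2,III-1]: 24 consistent
T/I-1 un ·: TT|Tt
T/I-2 un ·: TT|Tt
T/II-1 un I-1×I-2: TT|Tt
T/II-2 aff ·: tt
T/III-1 un II-2×II-1: Tt
⇒ T over [I-1,I-2,II-1,II-2,III-1]: 7 consistent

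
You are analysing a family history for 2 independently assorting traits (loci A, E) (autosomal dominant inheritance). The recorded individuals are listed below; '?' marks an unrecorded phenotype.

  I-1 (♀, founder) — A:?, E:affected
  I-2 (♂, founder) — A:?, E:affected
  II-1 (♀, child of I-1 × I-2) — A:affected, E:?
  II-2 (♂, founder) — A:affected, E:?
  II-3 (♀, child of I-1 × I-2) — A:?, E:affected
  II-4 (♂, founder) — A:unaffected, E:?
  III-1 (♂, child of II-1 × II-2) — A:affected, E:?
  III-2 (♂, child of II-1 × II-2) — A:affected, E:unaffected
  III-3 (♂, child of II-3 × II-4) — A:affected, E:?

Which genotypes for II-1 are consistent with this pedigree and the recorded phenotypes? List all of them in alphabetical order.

II-1 ∈ {AA Ee, AA ee, Aa Ee, Aa ee}

A/I-1 ? ·: aa|Aa|AA
A/I-2 ? ·: aa|Aa|AA
A/II-1 aff I-1×I-2: Aa|AA
A/II-2 aff ·: Aa|AA
A/II-3 ? I-1×I-2: Aa|AA
A/II-4 un ·: aa
A/III-1 aff II-1×II-2: Aa|AA
A/III-2 aff II-1×II-2: Aa|AA
A/III-3 aff II-3×II-4: Aa
⇒ A over [I-1,I-2,II-1,II-2,II-3,II-4,III-1,III-2,III-3]: 115 consistent
E/I-1 aff ·: Ee|EE
E/I-2 aff ·: Ee|EE
E/II-1 ? I-1×I-2: ee|Ee
E/II-2 ? ·: ee|Ee
E/II-3 aff I-1×I-2: Ee|EE
E/II-4 ? ·: ee|Ee|EE
E/III-1 ? II-1×II-2: ee|Ee|EE
E/III-2 un II-1×II-2: ee
E/III-3 ? II-3×II-4: ee|Ee|EE
⇒ E over [I-1,I-2,II-1,II-2,II-3,II-4,III-1,III-2,III-3]: 198 consistent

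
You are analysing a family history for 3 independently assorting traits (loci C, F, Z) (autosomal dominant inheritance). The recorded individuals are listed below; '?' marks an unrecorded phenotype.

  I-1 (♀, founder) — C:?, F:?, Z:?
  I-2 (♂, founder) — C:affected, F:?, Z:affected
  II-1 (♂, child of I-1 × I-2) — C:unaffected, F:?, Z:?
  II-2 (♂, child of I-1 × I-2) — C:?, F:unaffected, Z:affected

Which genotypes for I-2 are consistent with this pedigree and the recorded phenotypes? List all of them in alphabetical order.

C/I-1 ? ·: cc|Cc
C/I-2 aff ·: Cc
C/II-1 un I-1×I-2: cc
C/II-2 ? I-1×I-2: cc|Cc|CC
⇒ C over [I-1,I-2,II-1,II-2]: 5 consistent
F/I-1 ? ·: ff|Ff
F/I-2 ? ·: ff|Ff
F/II-1 ? I-1×I-2: ff|Ff|FF
F/II-2 un I-1×I-2: ff
⇒ F over [I-1,I-2,II-1,II-2]: 8 consistent
Z/I-1 ? ·: zz|Zz|ZZ
Z/I-2 aff ·: Zz|ZZ
Z/II-1 ? I-1×I-2: zz|Zz|ZZ
Z/II-2 aff I-1×I-2: Zz|ZZ
⇒ Z over [I-1,I-2,II-1,II-2]: 18 consistent

I-2 ∈ {Cc Ff ZZ, Cc Ff Zz, Cc ff ZZ, Cc ff Zz}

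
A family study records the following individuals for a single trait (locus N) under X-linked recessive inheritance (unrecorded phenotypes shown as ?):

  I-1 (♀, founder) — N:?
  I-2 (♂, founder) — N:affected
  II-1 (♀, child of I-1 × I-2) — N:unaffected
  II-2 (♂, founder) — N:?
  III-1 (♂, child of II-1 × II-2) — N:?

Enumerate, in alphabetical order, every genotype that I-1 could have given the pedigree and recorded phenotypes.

I-1 ∈ {X^NX^N, X^NX^n}

N/I-1 ? ·: X^NX^N|X^NX^n
N/I-2 aff ·: X^nY
N/II-1 un I-1×I-2: X^NX^n
N/II-2 ? ·: X^NY|X^nY
N/III-1 ? II-1×II-2: X^NY|X^nY
⇒ N over [I-1,I-2,II-1,II-2,III-1]: 8 consistent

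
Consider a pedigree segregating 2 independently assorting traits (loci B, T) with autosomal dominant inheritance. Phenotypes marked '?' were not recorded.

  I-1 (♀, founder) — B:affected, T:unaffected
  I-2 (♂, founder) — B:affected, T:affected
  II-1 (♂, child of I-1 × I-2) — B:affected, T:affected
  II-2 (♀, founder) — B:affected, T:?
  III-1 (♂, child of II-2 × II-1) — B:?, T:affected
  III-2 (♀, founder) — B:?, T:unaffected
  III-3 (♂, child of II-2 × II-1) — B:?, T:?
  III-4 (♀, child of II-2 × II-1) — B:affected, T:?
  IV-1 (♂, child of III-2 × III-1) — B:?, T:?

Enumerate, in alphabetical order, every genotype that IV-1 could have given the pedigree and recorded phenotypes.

IV-1 ∈ {BB Tt, BB tt, Bb Tt, Bb tt, bb Tt, bb tt}

B/I-1 aff ·: Bb|BB
B/I-2 aff ·: Bb|BB
B/II-1 aff I-1×I-2: Bb|BB
B/II-2 aff ·: Bb|BB
B/III-1 ? II-2×II-1: bb|Bb|BB
B/III-2 ? ·: bb|Bb|BB
B/III-3 ? II-2×II-1: bb|Bb|BB
B/III-4 aff II-2×II-1: Bb|BB
B/IV-1 ? III-2×III-1: bb|Bb|BB
⇒ B over [I-1,I-2,II-1,II-2,III-1,III-2,III-3,III-4,IV-1]: 594 consistent
T/I-1 un ·: tt
T/I-2 aff ·: Tt|TT
T/II-1 aff I-1×I-2: Tt
T/II-2 ? ·: tt|Tt|TT
T/III-1 aff II-2×II-1: Tt|TT
T/III-2 un ·: tt
T/III-3 ? II-2×II-1: tt|Tt|TT
T/III-4 ? II-2×II-1: tt|Tt|TT
T/IV-1 ? III-2×III-1: tt|Tt
⇒ T over [I-1,I-2,II-1,II-2,III-1,III-2,III-3,III-4,IV-1]: 94 consistent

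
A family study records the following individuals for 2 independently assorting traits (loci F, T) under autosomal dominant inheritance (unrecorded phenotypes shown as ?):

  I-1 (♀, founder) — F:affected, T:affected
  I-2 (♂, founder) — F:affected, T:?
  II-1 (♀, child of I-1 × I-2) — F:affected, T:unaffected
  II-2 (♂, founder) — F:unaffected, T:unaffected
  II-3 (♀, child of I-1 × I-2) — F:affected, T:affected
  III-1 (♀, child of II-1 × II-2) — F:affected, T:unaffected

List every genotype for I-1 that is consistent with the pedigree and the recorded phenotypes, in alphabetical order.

I-1 ∈ {FF Tt, Ff Tt}

F/I-1 aff ·: Ff|FF
F/I-2 aff ·: Ff|FF
F/II-1 aff I-1×I-2: Ff|FF
F/II-2 un ·: ff
F/II-3 aff I-1×I-2: Ff|FF
F/III-1 aff II-1×II-2: Ff
⇒ F over [I-1,I-2,II-1,II-2,II-3,III-1]: 13 consistent
T/I-1 aff ·: Tt
T/I-2 ? ·: tt|Tt
T/II-1 un I-1×I-2: tt
T/II-2 un ·: tt
T/II-3 aff I-1×I-2: Tt|TT
T/III-1 un II-1×II-2: tt
⇒ T over [I-1,I-2,II-1,II-2,II-3,III-1]: 3 consistent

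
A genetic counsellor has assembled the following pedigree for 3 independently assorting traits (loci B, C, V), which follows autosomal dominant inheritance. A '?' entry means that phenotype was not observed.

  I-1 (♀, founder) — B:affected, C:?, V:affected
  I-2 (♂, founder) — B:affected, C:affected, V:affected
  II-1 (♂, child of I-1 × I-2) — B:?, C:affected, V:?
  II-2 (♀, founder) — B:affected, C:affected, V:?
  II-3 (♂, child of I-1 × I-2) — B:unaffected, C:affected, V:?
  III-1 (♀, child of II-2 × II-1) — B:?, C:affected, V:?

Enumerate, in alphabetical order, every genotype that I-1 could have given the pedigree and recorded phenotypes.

B/I-1 aff ·: Bb
B/I-2 aff ·: Bb
B/II-1 ? I-1×I-2: bb|Bb|BB
B/II-2 aff ·: Bb|BB
B/II-3 un I-1×I-2: bb
B/III-1 ? II-2×II-1: bb|Bb|BB
⇒ B over [I-1,I-2,II-1,II-2,II-3,III-1]: 11 consistent
C/I-1 ? ·: cc|Cc|CC
C/I-2 aff ·: Cc|CC
C/II-1 aff I-1×I-2: Cc|CC
C/II-2 aff ·: Cc|CC
C/II-3 aff I-1×I-2: Cc|CC
C/III-1 aff II-2×II-1: Cc|CC
⇒ C over [I-1,I-2,II-1,II-2,II-3,III-1]: 53 consistent
V/I-1 aff ·: Vv|VV
V/I-2 aff ·: Vv|VV
V/II-1 ? I-1×I-2: vv|Vv|VV
V/II-2 ? ·: vv|Vv|VV
V/II-3 ? I-1×I-2: vv|Vv|VV
V/III-1 ? II-2×II-1: vv|Vv|VV
⇒ V over [I-1,I-2,II-1,II-2,II-3,III-1]: 93 consistent

I-1 ∈ {Bb CC VV, Bb CC Vv, Bb Cc VV, Bb Cc Vv, Bb cc VV, Bb cc Vv}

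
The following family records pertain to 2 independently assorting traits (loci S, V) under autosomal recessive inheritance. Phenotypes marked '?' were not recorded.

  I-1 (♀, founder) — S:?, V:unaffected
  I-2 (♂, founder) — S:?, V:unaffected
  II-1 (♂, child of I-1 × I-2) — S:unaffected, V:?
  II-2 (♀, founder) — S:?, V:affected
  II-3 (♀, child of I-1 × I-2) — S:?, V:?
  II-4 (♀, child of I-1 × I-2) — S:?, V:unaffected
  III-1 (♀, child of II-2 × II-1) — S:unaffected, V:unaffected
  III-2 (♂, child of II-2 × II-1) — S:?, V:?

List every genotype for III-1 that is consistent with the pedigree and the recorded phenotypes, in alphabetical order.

III-1 ∈ {SS Vv, Ss Vv}

S/I-1 ? ·: SS|Ss|ss
S/I-2 ? ·: SS|Ss|ss
S/II-1 un I-1×I-2: SS|Ss
S/II-2 ? ·: SS|Ss|ss
S/II-3 ? I-1×I-2: SS|Ss|ss
S/II-4 ? I-1×I-2: SS|Ss|ss
S/III-1 un II-2×II-1: SS|Ss
S/III-2 ? II-2×II-1: SS|Ss|ss
⇒ S over [I-1,I-2,II-1,II-2,II-3,II-4,III-1,III-2]: 432 consistent
V/I-1 un ·: VV|Vv
V/I-2 un ·: VV|Vv
V/II-1 ? I-1×I-2: VV|Vv
V/II-2 aff ·: vv
V/II-3 ? I-1×I-2: VV|Vv|vv
V/II-4 un I-1×I-2: VV|Vv
V/III-1 un II-2×II-1: Vv
V/III-2 ? II-2×II-1: Vv|vv
⇒ V over [I-1,I-2,II-1,II-2,II-3,II-4,III-1,III-2]: 43 consistent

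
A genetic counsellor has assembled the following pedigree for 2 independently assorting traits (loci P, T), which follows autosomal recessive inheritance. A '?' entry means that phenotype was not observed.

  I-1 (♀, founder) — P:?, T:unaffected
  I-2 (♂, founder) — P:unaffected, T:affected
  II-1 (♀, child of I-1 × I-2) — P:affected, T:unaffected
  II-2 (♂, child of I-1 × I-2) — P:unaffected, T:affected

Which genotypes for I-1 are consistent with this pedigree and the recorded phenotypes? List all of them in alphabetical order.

I-1 ∈ {Pp Tt, pp Tt}

P/I-1 ? ·: Pp|pp
P/I-2 un ·: Pp
P/II-1 aff I-1×I-2: pp
P/II-2 un I-1×I-2: PP|Pp
⇒ P over [I-1,I-2,II-1,II-2]: 3 consistent
T/I-1 un ·: Tt
T/I-2 aff ·: tt
T/II-1 un I-1×I-2: Tt
T/II-2 aff I-1×I-2: tt
⇒ T over [I-1,I-2,II-1,II-2]: 1 consistent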